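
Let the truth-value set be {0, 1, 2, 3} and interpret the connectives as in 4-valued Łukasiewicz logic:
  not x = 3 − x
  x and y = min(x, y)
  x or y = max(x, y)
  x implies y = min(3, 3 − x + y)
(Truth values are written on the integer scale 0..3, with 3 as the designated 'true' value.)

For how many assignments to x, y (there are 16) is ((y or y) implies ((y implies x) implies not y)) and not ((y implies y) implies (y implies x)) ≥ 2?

x = 0, y = 0 ↦ 0  <
x = 0, y = 1 ↦ 1  <
x = 0, y = 2 ↦ 2  ≥
x = 0, y = 3 ↦ 3  ≥
x = 1, y = 0 ↦ 0  <
x = 1, y = 1 ↦ 0  <
x = 1, y = 2 ↦ 1  <
x = 1, y = 3 ↦ 2  ≥
x = 2, y = 0 ↦ 0  <
x = 2, y = 1 ↦ 0  <
x = 2, y = 2 ↦ 0  <
x = 2, y = 3 ↦ 1  <
x = 3, y = 0 ↦ 0  <
x = 3, y = 1 ↦ 0  <
x = 3, y = 2 ↦ 0  <
x = 3, y = 3 ↦ 0  <
So 3 of the 16 assignments meet the threshold.

3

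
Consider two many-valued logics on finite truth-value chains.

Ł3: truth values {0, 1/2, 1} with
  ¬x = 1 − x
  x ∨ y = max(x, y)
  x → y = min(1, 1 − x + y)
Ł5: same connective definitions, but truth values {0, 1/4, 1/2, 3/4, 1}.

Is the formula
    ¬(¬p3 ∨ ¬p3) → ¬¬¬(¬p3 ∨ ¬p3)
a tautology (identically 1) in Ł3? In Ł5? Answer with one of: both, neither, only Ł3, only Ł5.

In Ł3: every assignment gives 1 — tautology.
In Ł5: every assignment gives 1 — tautology.

both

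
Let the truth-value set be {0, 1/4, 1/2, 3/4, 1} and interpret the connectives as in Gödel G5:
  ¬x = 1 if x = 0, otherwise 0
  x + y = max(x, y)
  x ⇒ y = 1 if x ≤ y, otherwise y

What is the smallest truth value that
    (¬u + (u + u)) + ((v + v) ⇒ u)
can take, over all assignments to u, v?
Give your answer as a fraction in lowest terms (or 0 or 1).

Take u = 1/4, v = 1/2:
¬u = ¬1/4 = 0
u + u = 1/4 + 1/4 = 1/4
¬u + (u + u) = 0 + 1/4 = 1/4
v + v = 1/2 + 1/2 = 1/2
(v + v) ⇒ u = 1/2 ⇒ 1/4 = 1/4
(¬u + (u + u)) + ((v + v) ⇒ u) = 1/4 + 1/4 = 1/4
No assignment yields a value below 1/4, so this is the minimum.

1/4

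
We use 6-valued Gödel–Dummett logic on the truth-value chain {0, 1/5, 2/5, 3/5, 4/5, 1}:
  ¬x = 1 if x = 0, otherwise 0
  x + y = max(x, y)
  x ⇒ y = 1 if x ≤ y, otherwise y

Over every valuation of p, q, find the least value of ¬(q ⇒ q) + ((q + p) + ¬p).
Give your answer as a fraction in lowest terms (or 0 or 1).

1/5

Take p = 1/5, q = 0:
q ⇒ q = 0 ⇒ 0 = 1
¬(q ⇒ q) = ¬1 = 0
q + p = 0 + 1/5 = 1/5
¬p = ¬1/5 = 0
(q + p) + ¬p = 1/5 + 0 = 1/5
¬(q ⇒ q) + ((q + p) + ¬p) = 0 + 1/5 = 1/5
No assignment yields a value below 1/5, so this is the minimum.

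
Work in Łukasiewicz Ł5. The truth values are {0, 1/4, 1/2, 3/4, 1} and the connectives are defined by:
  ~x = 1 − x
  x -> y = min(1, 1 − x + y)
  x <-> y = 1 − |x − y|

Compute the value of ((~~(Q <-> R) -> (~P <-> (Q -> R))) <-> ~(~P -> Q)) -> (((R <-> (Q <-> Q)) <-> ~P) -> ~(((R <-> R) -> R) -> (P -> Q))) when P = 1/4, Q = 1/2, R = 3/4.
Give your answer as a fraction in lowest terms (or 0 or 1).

Q <-> R = 1/2 <-> 3/4 = 3/4
~(Q <-> R) = ~3/4 = 1/4
~~(Q <-> R) = ~1/4 = 3/4
~P = ~1/4 = 3/4
Q -> R = 1/2 -> 3/4 = 1
~P <-> (Q -> R) = 3/4 <-> 1 = 3/4
~~(Q <-> R) -> (~P <-> (Q -> R)) = 3/4 -> 3/4 = 1
~P = ~1/4 = 3/4
~P -> Q = 3/4 -> 1/2 = 3/4
~(~P -> Q) = ~3/4 = 1/4
(~~(Q <-> R) -> (~P <-> (Q -> R))) <-> ~(~P -> Q) = 1 <-> 1/4 = 1/4
Q <-> Q = 1/2 <-> 1/2 = 1
R <-> (Q <-> Q) = 3/4 <-> 1 = 3/4
~P = ~1/4 = 3/4
(R <-> (Q <-> Q)) <-> ~P = 3/4 <-> 3/4 = 1
R <-> R = 3/4 <-> 3/4 = 1
(R <-> R) -> R = 1 -> 3/4 = 3/4
P -> Q = 1/4 -> 1/2 = 1
((R <-> R) -> R) -> (P -> Q) = 3/4 -> 1 = 1
~(((R <-> R) -> R) -> (P -> Q)) = ~1 = 0
((R <-> (Q <-> Q)) <-> ~P) -> ~(((R <-> R) -> R) -> (P -> Q)) = 1 -> 0 = 0
((~~(Q <-> R) -> (~P <-> (Q -> R))) <-> ~(~P -> Q)) -> (((R <-> (Q <-> Q)) <-> ~P) -> ~(((R <-> R) -> R) -> (P -> Q))) = 1/4 -> 0 = 3/4

3/4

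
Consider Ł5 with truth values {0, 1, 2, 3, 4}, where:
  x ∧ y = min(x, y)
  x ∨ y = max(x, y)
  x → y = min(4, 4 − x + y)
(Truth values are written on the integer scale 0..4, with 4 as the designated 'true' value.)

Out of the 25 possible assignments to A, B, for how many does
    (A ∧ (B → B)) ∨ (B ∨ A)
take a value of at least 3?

16

value 4: 9 assignments (counts)
value 3: 7 assignments (counts)
value 2: 5 assignments
value 1: 3 assignments
value 0: 1 assignment
So 16 of the 25 assignments meet the threshold.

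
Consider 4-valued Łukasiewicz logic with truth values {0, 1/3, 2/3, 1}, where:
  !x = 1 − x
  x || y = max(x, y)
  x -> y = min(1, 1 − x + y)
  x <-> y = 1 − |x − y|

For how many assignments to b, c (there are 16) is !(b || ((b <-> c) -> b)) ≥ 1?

b = 0, c = 0 ↦ 1  ≥
b = 0, c = 1/3 ↦ 2/3  <
b = 0, c = 2/3 ↦ 1/3  <
b = 0, c = 1 ↦ 0  <
b = 1/3, c = 0 ↦ 1/3  <
b = 1/3, c = 1/3 ↦ 2/3  <
b = 1/3, c = 2/3 ↦ 1/3  <
b = 1/3, c = 1 ↦ 0  <
b = 2/3, c = 0 ↦ 0  <
b = 2/3, c = 1/3 ↦ 0  <
b = 2/3, c = 2/3 ↦ 1/3  <
b = 2/3, c = 1 ↦ 0  <
b = 1, c = 0 ↦ 0  <
b = 1, c = 1/3 ↦ 0  <
b = 1, c = 2/3 ↦ 0  <
b = 1, c = 1 ↦ 0  <
So 1 of the 16 assignments meets the threshold.

1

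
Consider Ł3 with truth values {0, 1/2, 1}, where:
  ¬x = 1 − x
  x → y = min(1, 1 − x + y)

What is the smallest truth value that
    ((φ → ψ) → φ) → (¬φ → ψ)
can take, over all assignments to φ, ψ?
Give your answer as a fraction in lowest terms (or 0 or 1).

Take φ = 1/2, ψ = 0:
φ → ψ = 1/2 → 0 = 1/2
(φ → ψ) → φ = 1/2 → 1/2 = 1
¬φ = ¬1/2 = 1/2
¬φ → ψ = 1/2 → 0 = 1/2
((φ → ψ) → φ) → (¬φ → ψ) = 1 → 1/2 = 1/2
No assignment yields a value below 1/2, so this is the minimum.

1/2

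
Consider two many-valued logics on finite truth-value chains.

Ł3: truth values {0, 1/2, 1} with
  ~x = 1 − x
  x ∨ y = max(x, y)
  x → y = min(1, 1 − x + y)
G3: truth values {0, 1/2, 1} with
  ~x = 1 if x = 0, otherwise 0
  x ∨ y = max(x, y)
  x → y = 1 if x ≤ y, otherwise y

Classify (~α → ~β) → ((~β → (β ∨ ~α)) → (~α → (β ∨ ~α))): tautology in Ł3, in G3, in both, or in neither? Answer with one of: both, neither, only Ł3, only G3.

both

In Ł3: every assignment gives 1 — tautology.
In G3: every assignment gives 1 — tautology.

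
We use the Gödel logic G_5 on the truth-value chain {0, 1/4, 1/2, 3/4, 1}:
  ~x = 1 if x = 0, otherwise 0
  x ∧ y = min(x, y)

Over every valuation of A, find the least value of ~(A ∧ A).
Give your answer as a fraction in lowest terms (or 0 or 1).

Take A = 1/4:
A ∧ A = 1/4 ∧ 1/4 = 1/4
~(A ∧ A) = ~1/4 = 0
No assignment yields a value below 0, so this is the minimum.

0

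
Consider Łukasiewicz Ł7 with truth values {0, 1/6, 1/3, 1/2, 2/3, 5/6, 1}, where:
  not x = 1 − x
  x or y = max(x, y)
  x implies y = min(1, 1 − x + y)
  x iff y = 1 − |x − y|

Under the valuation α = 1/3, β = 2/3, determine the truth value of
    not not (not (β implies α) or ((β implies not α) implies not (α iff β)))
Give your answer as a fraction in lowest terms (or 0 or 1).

β implies α = 2/3 implies 1/3 = 2/3
not (β implies α) = not 2/3 = 1/3
not α = not 1/3 = 2/3
β implies not α = 2/3 implies 2/3 = 1
α iff β = 1/3 iff 2/3 = 2/3
not (α iff β) = not 2/3 = 1/3
(β implies not α) implies not (α iff β) = 1 implies 1/3 = 1/3
not (β implies α) or ((β implies not α) implies not (α iff β)) = 1/3 or 1/3 = 1/3
not (not (β implies α) or ((β implies not α) implies not (α iff β))) = not 1/3 = 2/3
not not (not (β implies α) or ((β implies not α) implies not (α iff β))) = not 2/3 = 1/3

1/3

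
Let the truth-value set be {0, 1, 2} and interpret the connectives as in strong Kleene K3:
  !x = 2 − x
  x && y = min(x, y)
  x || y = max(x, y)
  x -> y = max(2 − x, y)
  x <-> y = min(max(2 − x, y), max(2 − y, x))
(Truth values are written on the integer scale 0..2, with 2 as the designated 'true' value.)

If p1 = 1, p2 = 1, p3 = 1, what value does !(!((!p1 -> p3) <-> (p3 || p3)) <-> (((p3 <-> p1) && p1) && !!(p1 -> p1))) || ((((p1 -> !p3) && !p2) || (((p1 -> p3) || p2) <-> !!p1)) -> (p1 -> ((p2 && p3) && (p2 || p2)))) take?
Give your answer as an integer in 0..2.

1

!p1 = !1 = 1
!p1 -> p3 = 1 -> 1 = 1
p3 || p3 = 1 || 1 = 1
(!p1 -> p3) <-> (p3 || p3) = 1 <-> 1 = 1
!((!p1 -> p3) <-> (p3 || p3)) = !1 = 1
p3 <-> p1 = 1 <-> 1 = 1
(p3 <-> p1) && p1 = 1 && 1 = 1
p1 -> p1 = 1 -> 1 = 1
!(p1 -> p1) = !1 = 1
!!(p1 -> p1) = !1 = 1
((p3 <-> p1) && p1) && !!(p1 -> p1) = 1 && 1 = 1
!((!p1 -> p3) <-> (p3 || p3)) <-> (((p3 <-> p1) && p1) && !!(p1 -> p1)) = 1 <-> 1 = 1
!(!((!p1 -> p3) <-> (p3 || p3)) <-> (((p3 <-> p1) && p1) && !!(p1 -> p1))) = !1 = 1
!p3 = !1 = 1
p1 -> !p3 = 1 -> 1 = 1
!p2 = !1 = 1
(p1 -> !p3) && !p2 = 1 && 1 = 1
p1 -> p3 = 1 -> 1 = 1
(p1 -> p3) || p2 = 1 || 1 = 1
!p1 = !1 = 1
!!p1 = !1 = 1
((p1 -> p3) || p2) <-> !!p1 = 1 <-> 1 = 1
((p1 -> !p3) && !p2) || (((p1 -> p3) || p2) <-> !!p1) = 1 || 1 = 1
p2 && p3 = 1 && 1 = 1
p2 || p2 = 1 || 1 = 1
(p2 && p3) && (p2 || p2) = 1 && 1 = 1
p1 -> ((p2 && p3) && (p2 || p2)) = 1 -> 1 = 1
(((p1 -> !p3) && !p2) || (((p1 -> p3) || p2) <-> !!p1)) -> (p1 -> ((p2 && p3) && (p2 || p2))) = 1 -> 1 = 1
!(!((!p1 -> p3) <-> (p3 || p3)) <-> (((p3 <-> p1) && p1) && !!(p1 -> p1))) || ((((p1 -> !p3) && !p2) || (((p1 -> p3) || p2) <-> !!p1)) -> (p1 -> ((p2 && p3) && (p2 || p2)))) = 1 || 1 = 1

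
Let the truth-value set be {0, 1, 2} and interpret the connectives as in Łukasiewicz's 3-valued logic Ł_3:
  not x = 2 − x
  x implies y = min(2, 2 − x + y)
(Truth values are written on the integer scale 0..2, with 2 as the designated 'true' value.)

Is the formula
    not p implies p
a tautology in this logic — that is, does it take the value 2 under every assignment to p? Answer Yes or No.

Counterexample: take p = 0.
not p = not 0 = 2
not p implies p = 2 implies 0 = 0
This gives 0 ≠ 2.

No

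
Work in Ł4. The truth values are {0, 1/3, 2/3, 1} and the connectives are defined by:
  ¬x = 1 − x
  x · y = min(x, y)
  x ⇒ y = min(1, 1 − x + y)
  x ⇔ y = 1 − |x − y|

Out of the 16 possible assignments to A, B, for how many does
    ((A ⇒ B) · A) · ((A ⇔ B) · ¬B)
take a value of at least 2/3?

A = 0, B = 0 ↦ 0  <
A = 0, B = 1/3 ↦ 0  <
A = 0, B = 2/3 ↦ 0  <
A = 0, B = 1 ↦ 0  <
A = 1/3, B = 0 ↦ 1/3  <
A = 1/3, B = 1/3 ↦ 1/3  <
A = 1/3, B = 2/3 ↦ 1/3  <
A = 1/3, B = 1 ↦ 0  <
A = 2/3, B = 0 ↦ 1/3  <
A = 2/3, B = 1/3 ↦ 2/3  ≥
A = 2/3, B = 2/3 ↦ 1/3  <
A = 2/3, B = 1 ↦ 0  <
A = 1, B = 0 ↦ 0  <
A = 1, B = 1/3 ↦ 1/3  <
A = 1, B = 2/3 ↦ 1/3  <
A = 1, B = 1 ↦ 0  <
So 1 of the 16 assignments meets the threshold.

1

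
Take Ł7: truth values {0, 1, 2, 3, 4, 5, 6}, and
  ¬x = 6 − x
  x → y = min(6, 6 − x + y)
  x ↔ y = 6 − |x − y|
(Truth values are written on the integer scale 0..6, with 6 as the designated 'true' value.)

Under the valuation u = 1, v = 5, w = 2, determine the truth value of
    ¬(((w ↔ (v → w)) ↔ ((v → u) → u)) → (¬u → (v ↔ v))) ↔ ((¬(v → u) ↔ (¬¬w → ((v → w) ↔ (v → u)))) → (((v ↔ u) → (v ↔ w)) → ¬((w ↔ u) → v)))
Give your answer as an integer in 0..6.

4

v → w = 5 → 2 = 3
w ↔ (v → w) = 2 ↔ 3 = 5
v → u = 5 → 1 = 2
(v → u) → u = 2 → 1 = 5
(w ↔ (v → w)) ↔ ((v → u) → u) = 5 ↔ 5 = 6
¬u = ¬1 = 5
v ↔ v = 5 ↔ 5 = 6
¬u → (v ↔ v) = 5 → 6 = 6
((w ↔ (v → w)) ↔ ((v → u) → u)) → (¬u → (v ↔ v)) = 6 → 6 = 6
¬(((w ↔ (v → w)) ↔ ((v → u) → u)) → (¬u → (v ↔ v))) = ¬6 = 0
v → u = 5 → 1 = 2
¬(v → u) = ¬2 = 4
¬w = ¬2 = 4
¬¬w = ¬4 = 2
v → w = 5 → 2 = 3
v → u = 5 → 1 = 2
(v → w) ↔ (v → u) = 3 ↔ 2 = 5
¬¬w → ((v → w) ↔ (v → u)) = 2 → 5 = 6
¬(v → u) ↔ (¬¬w → ((v → w) ↔ (v → u))) = 4 ↔ 6 = 4
v ↔ u = 5 ↔ 1 = 2
v ↔ w = 5 ↔ 2 = 3
(v ↔ u) → (v ↔ w) = 2 → 3 = 6
w ↔ u = 2 ↔ 1 = 5
(w ↔ u) → v = 5 → 5 = 6
¬((w ↔ u) → v) = ¬6 = 0
((v ↔ u) → (v ↔ w)) → ¬((w ↔ u) → v) = 6 → 0 = 0
(¬(v → u) ↔ (¬¬w → ((v → w) ↔ (v → u)))) → (((v ↔ u) → (v ↔ w)) → ¬((w ↔ u) → v)) = 4 → 0 = 2
¬(((w ↔ (v → w)) ↔ ((v → u) → u)) → (¬u → (v ↔ v))) ↔ ((¬(v → u) ↔ (¬¬w → ((v → w) ↔ (v → u)))) → (((v ↔ u) → (v ↔ w)) → ¬((w ↔ u) → v))) = 0 ↔ 2 = 4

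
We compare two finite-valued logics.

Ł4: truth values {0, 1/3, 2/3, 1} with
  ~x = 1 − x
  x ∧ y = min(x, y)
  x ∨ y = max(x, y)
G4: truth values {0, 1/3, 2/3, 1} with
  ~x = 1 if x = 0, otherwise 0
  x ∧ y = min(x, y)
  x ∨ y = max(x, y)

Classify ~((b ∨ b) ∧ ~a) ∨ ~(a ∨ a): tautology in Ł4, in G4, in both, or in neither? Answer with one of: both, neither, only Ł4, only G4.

In Ł4: at a = 1/3, b = 1/3 the value is 2/3 — not a tautology.
In G4: every assignment gives 1 — tautology.

only G4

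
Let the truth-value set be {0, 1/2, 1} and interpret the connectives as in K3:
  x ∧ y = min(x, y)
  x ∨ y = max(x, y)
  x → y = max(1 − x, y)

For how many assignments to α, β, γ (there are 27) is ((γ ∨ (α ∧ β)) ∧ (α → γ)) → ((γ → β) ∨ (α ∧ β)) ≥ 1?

15

value 1: 15 assignments (counts)
value 1/2: 9 assignments
value 0: 3 assignments
So 15 of the 27 assignments meet the threshold.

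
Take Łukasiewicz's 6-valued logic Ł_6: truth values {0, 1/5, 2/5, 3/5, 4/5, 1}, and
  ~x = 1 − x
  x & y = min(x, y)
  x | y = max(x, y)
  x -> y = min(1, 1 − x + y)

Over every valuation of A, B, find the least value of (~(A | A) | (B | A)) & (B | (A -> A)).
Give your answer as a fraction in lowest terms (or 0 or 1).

3/5

Take A = 2/5, B = 0:
A | A = 2/5 | 2/5 = 2/5
~(A | A) = ~2/5 = 3/5
B | A = 0 | 2/5 = 2/5
~(A | A) | (B | A) = 3/5 | 2/5 = 3/5
A -> A = 2/5 -> 2/5 = 1
B | (A -> A) = 0 | 1 = 1
(~(A | A) | (B | A)) & (B | (A -> A)) = 3/5 & 1 = 3/5
No assignment yields a value below 3/5, so this is the minimum.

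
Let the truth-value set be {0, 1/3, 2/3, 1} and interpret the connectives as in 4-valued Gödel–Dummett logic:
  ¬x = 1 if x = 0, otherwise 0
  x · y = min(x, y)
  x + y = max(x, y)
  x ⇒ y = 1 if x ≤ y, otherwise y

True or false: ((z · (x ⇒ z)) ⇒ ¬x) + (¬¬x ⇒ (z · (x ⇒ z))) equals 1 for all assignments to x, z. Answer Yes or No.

No

Counterexample: take x = 1/3, z = 1/3.
x ⇒ z = 1/3 ⇒ 1/3 = 1
z · (x ⇒ z) = 1/3 · 1 = 1/3
¬x = ¬1/3 = 0
(z · (x ⇒ z)) ⇒ ¬x = 1/3 ⇒ 0 = 0
¬x = ¬1/3 = 0
¬¬x = ¬0 = 1
x ⇒ z = 1/3 ⇒ 1/3 = 1
z · (x ⇒ z) = 1/3 · 1 = 1/3
¬¬x ⇒ (z · (x ⇒ z)) = 1 ⇒ 1/3 = 1/3
((z · (x ⇒ z)) ⇒ ¬x) + (¬¬x ⇒ (z · (x ⇒ z))) = 0 + 1/3 = 1/3
This gives 1/3 ≠ 1.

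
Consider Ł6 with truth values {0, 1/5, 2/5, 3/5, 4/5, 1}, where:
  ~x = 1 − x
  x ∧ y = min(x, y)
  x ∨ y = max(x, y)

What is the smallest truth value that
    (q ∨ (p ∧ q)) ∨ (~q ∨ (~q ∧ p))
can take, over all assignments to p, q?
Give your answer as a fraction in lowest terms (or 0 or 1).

Take p = 0, q = 2/5:
p ∧ q = 0 ∧ 2/5 = 0
q ∨ (p ∧ q) = 2/5 ∨ 0 = 2/5
~q = ~2/5 = 3/5
~q = ~2/5 = 3/5
~q ∧ p = 3/5 ∧ 0 = 0
~q ∨ (~q ∧ p) = 3/5 ∨ 0 = 3/5
(q ∨ (p ∧ q)) ∨ (~q ∨ (~q ∧ p)) = 2/5 ∨ 3/5 = 3/5
No assignment yields a value below 3/5, so this is the minimum.

3/5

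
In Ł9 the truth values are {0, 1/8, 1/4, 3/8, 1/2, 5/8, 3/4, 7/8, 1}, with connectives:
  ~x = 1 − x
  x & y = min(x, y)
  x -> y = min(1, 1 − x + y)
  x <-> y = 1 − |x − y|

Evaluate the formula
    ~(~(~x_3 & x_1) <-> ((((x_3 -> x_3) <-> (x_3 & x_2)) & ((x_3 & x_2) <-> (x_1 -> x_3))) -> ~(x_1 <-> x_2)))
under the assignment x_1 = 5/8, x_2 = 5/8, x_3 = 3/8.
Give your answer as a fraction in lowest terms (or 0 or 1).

~x_3 = ~3/8 = 5/8
~x_3 & x_1 = 5/8 & 5/8 = 5/8
~(~x_3 & x_1) = ~5/8 = 3/8
x_3 -> x_3 = 3/8 -> 3/8 = 1
x_3 & x_2 = 3/8 & 5/8 = 3/8
(x_3 -> x_3) <-> (x_3 & x_2) = 1 <-> 3/8 = 3/8
x_3 & x_2 = 3/8 & 5/8 = 3/8
x_1 -> x_3 = 5/8 -> 3/8 = 3/4
(x_3 & x_2) <-> (x_1 -> x_3) = 3/8 <-> 3/4 = 5/8
((x_3 -> x_3) <-> (x_3 & x_2)) & ((x_3 & x_2) <-> (x_1 -> x_3)) = 3/8 & 5/8 = 3/8
x_1 <-> x_2 = 5/8 <-> 5/8 = 1
~(x_1 <-> x_2) = ~1 = 0
(((x_3 -> x_3) <-> (x_3 & x_2)) & ((x_3 & x_2) <-> (x_1 -> x_3))) -> ~(x_1 <-> x_2) = 3/8 -> 0 = 5/8
~(~x_3 & x_1) <-> ((((x_3 -> x_3) <-> (x_3 & x_2)) & ((x_3 & x_2) <-> (x_1 -> x_3))) -> ~(x_1 <-> x_2)) = 3/8 <-> 5/8 = 3/4
~(~(~x_3 & x_1) <-> ((((x_3 -> x_3) <-> (x_3 & x_2)) & ((x_3 & x_2) <-> (x_1 -> x_3))) -> ~(x_1 <-> x_2))) = ~3/4 = 1/4

1/4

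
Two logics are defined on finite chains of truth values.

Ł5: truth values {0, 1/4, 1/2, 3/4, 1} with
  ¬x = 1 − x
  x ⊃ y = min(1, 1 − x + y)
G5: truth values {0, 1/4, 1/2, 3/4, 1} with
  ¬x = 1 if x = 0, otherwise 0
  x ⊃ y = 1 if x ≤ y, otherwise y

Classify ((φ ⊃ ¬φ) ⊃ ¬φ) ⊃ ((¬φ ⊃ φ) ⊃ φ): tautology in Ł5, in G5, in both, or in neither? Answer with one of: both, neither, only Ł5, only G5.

In Ł5: every assignment gives 1 — tautology.
In G5: at φ = 1/4 the value is 1/4 — not a tautology.

only Ł5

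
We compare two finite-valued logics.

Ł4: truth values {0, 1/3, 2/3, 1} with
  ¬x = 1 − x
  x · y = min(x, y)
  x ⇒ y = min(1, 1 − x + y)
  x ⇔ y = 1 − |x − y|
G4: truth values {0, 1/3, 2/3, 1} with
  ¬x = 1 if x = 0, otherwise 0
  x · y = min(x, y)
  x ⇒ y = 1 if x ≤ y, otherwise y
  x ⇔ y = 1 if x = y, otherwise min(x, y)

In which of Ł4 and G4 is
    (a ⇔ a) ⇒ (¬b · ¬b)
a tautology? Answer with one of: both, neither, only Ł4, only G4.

neither

In Ł4: at a = 0, b = 1/3 the value is 2/3 — not a tautology.
In G4: at a = 0, b = 1/3 the value is 0 — not a tautology.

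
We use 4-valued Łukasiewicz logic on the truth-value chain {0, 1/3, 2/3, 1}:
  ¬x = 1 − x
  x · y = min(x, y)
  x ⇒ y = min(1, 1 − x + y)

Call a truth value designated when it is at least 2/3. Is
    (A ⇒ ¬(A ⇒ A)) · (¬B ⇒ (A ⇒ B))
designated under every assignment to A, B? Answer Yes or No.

Counterexample: take A = 2/3, B = 0.
A ⇒ A = 2/3 ⇒ 2/3 = 1
¬(A ⇒ A) = ¬1 = 0
A ⇒ ¬(A ⇒ A) = 2/3 ⇒ 0 = 1/3
¬B = ¬0 = 1
A ⇒ B = 2/3 ⇒ 0 = 1/3
¬B ⇒ (A ⇒ B) = 1 ⇒ 1/3 = 1/3
(A ⇒ ¬(A ⇒ A)) · (¬B ⇒ (A ⇒ B)) = 1/3 · 1/3 = 1/3
This gives 1/3, which is below 2/3.

No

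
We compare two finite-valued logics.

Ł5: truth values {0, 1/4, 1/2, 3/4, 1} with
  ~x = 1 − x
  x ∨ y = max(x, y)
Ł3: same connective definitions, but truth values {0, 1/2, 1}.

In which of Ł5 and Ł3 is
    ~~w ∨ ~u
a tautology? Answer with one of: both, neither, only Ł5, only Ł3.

neither

In Ł5: at u = 1/4, w = 0 the value is 3/4 — not a tautology.
In Ł3: at u = 1/2, w = 0 the value is 1/2 — not a tautology.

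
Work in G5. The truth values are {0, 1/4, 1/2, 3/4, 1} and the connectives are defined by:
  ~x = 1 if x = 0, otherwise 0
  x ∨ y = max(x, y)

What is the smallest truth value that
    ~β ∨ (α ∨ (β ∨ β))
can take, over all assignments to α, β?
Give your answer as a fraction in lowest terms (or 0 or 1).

Take α = 0, β = 1/4:
~β = ~1/4 = 0
β ∨ β = 1/4 ∨ 1/4 = 1/4
α ∨ (β ∨ β) = 0 ∨ 1/4 = 1/4
~β ∨ (α ∨ (β ∨ β)) = 0 ∨ 1/4 = 1/4
No assignment yields a value below 1/4, so this is the minimum.

1/4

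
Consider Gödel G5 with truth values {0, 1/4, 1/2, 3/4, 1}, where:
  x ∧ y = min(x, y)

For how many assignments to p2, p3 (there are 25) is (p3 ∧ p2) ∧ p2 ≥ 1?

1

value 1: 1 assignment (counts)
value 3/4: 3 assignments
value 1/2: 5 assignments
value 1/4: 7 assignments
value 0: 9 assignments
So 1 of the 25 assignments meets the threshold.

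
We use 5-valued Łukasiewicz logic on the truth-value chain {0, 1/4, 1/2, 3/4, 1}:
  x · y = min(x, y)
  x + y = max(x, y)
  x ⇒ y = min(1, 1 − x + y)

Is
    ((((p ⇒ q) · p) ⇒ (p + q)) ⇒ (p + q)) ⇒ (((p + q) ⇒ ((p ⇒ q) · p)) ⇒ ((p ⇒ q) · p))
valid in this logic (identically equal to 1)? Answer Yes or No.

At p = 3/4, q = 1, for instance:
p ⇒ q = 3/4 ⇒ 1 = 1
(p ⇒ q) · p = 1 · 3/4 = 3/4
p + q = 3/4 + 1 = 1
((p ⇒ q) · p) ⇒ (p + q) = 3/4 ⇒ 1 = 1
(((p ⇒ q) · p) ⇒ (p + q)) ⇒ (p + q) = 1 ⇒ 1 = 1
(p + q) ⇒ ((p ⇒ q) · p) = 1 ⇒ 3/4 = 3/4
((p + q) ⇒ ((p ⇒ q) · p)) ⇒ ((p ⇒ q) · p) = 3/4 ⇒ 3/4 = 1
((((p ⇒ q) · p) ⇒ (p + q)) ⇒ (p + q)) ⇒ (((p + q) ⇒ ((p ⇒ q) · p)) ⇒ ((p ⇒ q) · p)) = 1 ⇒ 1 = 1
and checking the remaining 24 assignments likewise gives ≥ 1 in every case.

Yes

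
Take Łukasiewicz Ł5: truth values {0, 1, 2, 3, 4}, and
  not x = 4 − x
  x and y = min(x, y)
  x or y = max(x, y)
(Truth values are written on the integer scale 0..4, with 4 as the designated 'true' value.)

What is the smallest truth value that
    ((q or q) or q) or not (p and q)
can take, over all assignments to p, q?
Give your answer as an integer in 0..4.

Take p = 2, q = 2:
q or q = 2 or 2 = 2
(q or q) or q = 2 or 2 = 2
p and q = 2 and 2 = 2
not (p and q) = not 2 = 2
((q or q) or q) or not (p and q) = 2 or 2 = 2
No assignment yields a value below 2, so this is the minimum.

2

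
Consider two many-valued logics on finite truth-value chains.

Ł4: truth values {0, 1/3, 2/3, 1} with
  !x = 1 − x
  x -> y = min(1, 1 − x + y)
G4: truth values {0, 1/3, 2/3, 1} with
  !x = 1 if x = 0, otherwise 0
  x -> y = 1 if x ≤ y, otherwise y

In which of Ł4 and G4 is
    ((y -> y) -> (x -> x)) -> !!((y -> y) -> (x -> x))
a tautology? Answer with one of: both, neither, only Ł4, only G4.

both

In Ł4: every assignment gives 1 — tautology.
In G4: every assignment gives 1 — tautology.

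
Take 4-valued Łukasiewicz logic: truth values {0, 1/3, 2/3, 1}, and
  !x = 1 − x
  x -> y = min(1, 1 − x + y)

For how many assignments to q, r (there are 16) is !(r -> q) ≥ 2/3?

q = 0, r = 0 ↦ 0  <
q = 0, r = 1/3 ↦ 1/3  <
q = 0, r = 2/3 ↦ 2/3  ≥
q = 0, r = 1 ↦ 1  ≥
q = 1/3, r = 0 ↦ 0  <
q = 1/3, r = 1/3 ↦ 0  <
q = 1/3, r = 2/3 ↦ 1/3  <
q = 1/3, r = 1 ↦ 2/3  ≥
q = 2/3, r = 0 ↦ 0  <
q = 2/3, r = 1/3 ↦ 0  <
q = 2/3, r = 2/3 ↦ 0  <
q = 2/3, r = 1 ↦ 1/3  <
q = 1, r = 0 ↦ 0  <
q = 1, r = 1/3 ↦ 0  <
q = 1, r = 2/3 ↦ 0  <
q = 1, r = 1 ↦ 0  <
So 3 of the 16 assignments meet the threshold.

3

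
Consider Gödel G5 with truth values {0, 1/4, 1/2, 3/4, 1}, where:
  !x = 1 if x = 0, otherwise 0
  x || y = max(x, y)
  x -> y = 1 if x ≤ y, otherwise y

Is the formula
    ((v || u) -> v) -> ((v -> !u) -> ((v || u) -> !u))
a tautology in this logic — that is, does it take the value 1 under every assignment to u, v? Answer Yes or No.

At u = 3/4, v = 1/2, for instance:
v || u = 1/2 || 3/4 = 3/4
(v || u) -> v = 3/4 -> 1/2 = 1/2
!u = !3/4 = 0
v -> !u = 1/2 -> 0 = 0
(v || u) -> !u = 3/4 -> 0 = 0
(v -> !u) -> ((v || u) -> !u) = 0 -> 0 = 1
((v || u) -> v) -> ((v -> !u) -> ((v || u) -> !u)) = 1/2 -> 1 = 1
and checking the remaining 24 assignments likewise gives ≥ 1 in every case.

Yes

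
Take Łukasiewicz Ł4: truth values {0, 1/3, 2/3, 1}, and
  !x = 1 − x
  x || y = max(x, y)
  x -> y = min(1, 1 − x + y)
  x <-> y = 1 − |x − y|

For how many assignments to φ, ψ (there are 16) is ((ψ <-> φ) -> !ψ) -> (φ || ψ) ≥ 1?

φ = 0, ψ = 0 ↦ 0  <
φ = 0, ψ = 1/3 ↦ 1/3  <
φ = 0, ψ = 2/3 ↦ 2/3  <
φ = 0, ψ = 1 ↦ 1  ≥
φ = 1/3, ψ = 0 ↦ 1/3  <
φ = 1/3, ψ = 1/3 ↦ 2/3  <
φ = 1/3, ψ = 2/3 ↦ 1  ≥
φ = 1/3, ψ = 1 ↦ 1  ≥
φ = 2/3, ψ = 0 ↦ 2/3  <
φ = 2/3, ψ = 1/3 ↦ 2/3  <
φ = 2/3, ψ = 2/3 ↦ 1  ≥
φ = 2/3, ψ = 1 ↦ 1  ≥
φ = 1, ψ = 0 ↦ 1  ≥
φ = 1, ψ = 1/3 ↦ 1  ≥
φ = 1, ψ = 2/3 ↦ 1  ≥
φ = 1, ψ = 1 ↦ 1  ≥
So 9 of the 16 assignments meet the threshold.

9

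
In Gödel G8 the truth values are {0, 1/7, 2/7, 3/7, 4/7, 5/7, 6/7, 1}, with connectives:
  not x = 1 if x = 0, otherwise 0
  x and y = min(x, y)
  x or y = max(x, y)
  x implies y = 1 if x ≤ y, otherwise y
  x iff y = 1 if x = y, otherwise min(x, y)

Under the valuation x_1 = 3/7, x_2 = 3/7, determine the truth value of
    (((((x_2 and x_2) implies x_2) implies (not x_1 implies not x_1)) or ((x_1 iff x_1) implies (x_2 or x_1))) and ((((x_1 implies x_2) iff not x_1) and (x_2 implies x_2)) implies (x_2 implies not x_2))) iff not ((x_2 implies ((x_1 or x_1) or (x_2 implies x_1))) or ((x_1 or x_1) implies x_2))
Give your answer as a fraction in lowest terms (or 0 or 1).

0

x_2 and x_2 = 3/7 and 3/7 = 3/7
(x_2 and x_2) implies x_2 = 3/7 implies 3/7 = 1
not x_1 = not 3/7 = 0
not x_1 = not 3/7 = 0
not x_1 implies not x_1 = 0 implies 0 = 1
((x_2 and x_2) implies x_2) implies (not x_1 implies not x_1) = 1 implies 1 = 1
x_1 iff x_1 = 3/7 iff 3/7 = 1
x_2 or x_1 = 3/7 or 3/7 = 3/7
(x_1 iff x_1) implies (x_2 or x_1) = 1 implies 3/7 = 3/7
(((x_2 and x_2) implies x_2) implies (not x_1 implies not x_1)) or ((x_1 iff x_1) implies (x_2 or x_1)) = 1 or 3/7 = 1
x_1 implies x_2 = 3/7 implies 3/7 = 1
not x_1 = not 3/7 = 0
(x_1 implies x_2) iff not x_1 = 1 iff 0 = 0
x_2 implies x_2 = 3/7 implies 3/7 = 1
((x_1 implies x_2) iff not x_1) and (x_2 implies x_2) = 0 and 1 = 0
not x_2 = not 3/7 = 0
x_2 implies not x_2 = 3/7 implies 0 = 0
(((x_1 implies x_2) iff not x_1) and (x_2 implies x_2)) implies (x_2 implies not x_2) = 0 implies 0 = 1
((((x_2 and x_2) implies x_2) implies (not x_1 implies not x_1)) or ((x_1 iff x_1) implies (x_2 or x_1))) and ((((x_1 implies x_2) iff not x_1) and (x_2 implies x_2)) implies (x_2 implies not x_2)) = 1 and 1 = 1
x_1 or x_1 = 3/7 or 3/7 = 3/7
x_2 implies x_1 = 3/7 implies 3/7 = 1
(x_1 or x_1) or (x_2 implies x_1) = 3/7 or 1 = 1
x_2 implies ((x_1 or x_1) or (x_2 implies x_1)) = 3/7 implies 1 = 1
x_1 or x_1 = 3/7 or 3/7 = 3/7
(x_1 or x_1) implies x_2 = 3/7 implies 3/7 = 1
(x_2 implies ((x_1 or x_1) or (x_2 implies x_1))) or ((x_1 or x_1) implies x_2) = 1 or 1 = 1
not ((x_2 implies ((x_1 or x_1) or (x_2 implies x_1))) or ((x_1 or x_1) implies x_2)) = not 1 = 0
(((((x_2 and x_2) implies x_2) implies (not x_1 implies not x_1)) or ((x_1 iff x_1) implies (x_2 or x_1))) and ((((x_1 implies x_2) iff not x_1) and (x_2 implies x_2)) implies (x_2 implies not x_2))) iff not ((x_2 implies ((x_1 or x_1) or (x_2 implies x_1))) or ((x_1 or x_1) implies x_2)) = 1 iff 0 = 0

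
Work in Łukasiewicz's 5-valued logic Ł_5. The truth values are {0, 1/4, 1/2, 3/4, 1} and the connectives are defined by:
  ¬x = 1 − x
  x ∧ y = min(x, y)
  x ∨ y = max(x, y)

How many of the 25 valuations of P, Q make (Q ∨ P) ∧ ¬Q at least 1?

value 1: 1 assignment (counts)
value 3/4: 3 assignments
value 1/2: 7 assignments
value 1/4: 8 assignments
value 0: 6 assignments
So 1 of the 25 assignments meets the threshold.

1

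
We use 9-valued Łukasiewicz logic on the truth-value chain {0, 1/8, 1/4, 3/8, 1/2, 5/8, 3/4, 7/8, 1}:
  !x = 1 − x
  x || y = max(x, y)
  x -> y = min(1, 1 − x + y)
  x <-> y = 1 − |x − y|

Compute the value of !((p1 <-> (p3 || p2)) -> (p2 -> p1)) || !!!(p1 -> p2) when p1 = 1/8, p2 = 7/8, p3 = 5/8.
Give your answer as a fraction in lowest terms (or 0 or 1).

0

p3 || p2 = 5/8 || 7/8 = 7/8
p1 <-> (p3 || p2) = 1/8 <-> 7/8 = 1/4
p2 -> p1 = 7/8 -> 1/8 = 1/4
(p1 <-> (p3 || p2)) -> (p2 -> p1) = 1/4 -> 1/4 = 1
!((p1 <-> (p3 || p2)) -> (p2 -> p1)) = !1 = 0
p1 -> p2 = 1/8 -> 7/8 = 1
!(p1 -> p2) = !1 = 0
!!(p1 -> p2) = !0 = 1
!!!(p1 -> p2) = !1 = 0
!((p1 <-> (p3 || p2)) -> (p2 -> p1)) || !!!(p1 -> p2) = 0 || 0 = 0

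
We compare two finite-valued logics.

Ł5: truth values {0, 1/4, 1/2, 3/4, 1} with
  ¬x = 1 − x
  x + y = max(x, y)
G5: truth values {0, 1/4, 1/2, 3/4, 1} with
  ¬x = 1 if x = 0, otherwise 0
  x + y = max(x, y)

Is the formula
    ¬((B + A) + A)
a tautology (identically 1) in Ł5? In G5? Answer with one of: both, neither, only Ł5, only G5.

neither

In Ł5: at A = 0, B = 1/4 the value is 3/4 — not a tautology.
In G5: at A = 0, B = 1/4 the value is 0 — not a tautology.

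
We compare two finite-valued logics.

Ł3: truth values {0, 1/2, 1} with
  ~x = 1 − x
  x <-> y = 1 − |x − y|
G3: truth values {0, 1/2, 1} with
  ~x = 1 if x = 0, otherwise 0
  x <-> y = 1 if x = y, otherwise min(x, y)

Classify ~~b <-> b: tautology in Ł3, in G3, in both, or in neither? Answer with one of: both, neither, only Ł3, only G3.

only Ł3

In Ł3: every assignment gives 1 — tautology.
In G3: at b = 1/2 the value is 1/2 — not a tautology.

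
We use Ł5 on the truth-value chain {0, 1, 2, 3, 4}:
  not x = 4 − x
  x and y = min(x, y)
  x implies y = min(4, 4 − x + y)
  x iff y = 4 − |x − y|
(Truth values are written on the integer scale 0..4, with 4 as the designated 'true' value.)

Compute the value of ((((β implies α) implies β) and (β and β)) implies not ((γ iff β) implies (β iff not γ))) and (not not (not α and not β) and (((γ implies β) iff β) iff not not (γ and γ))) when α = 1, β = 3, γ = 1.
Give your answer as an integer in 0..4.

1

β implies α = 3 implies 1 = 2
(β implies α) implies β = 2 implies 3 = 4
β and β = 3 and 3 = 3
((β implies α) implies β) and (β and β) = 4 and 3 = 3
γ iff β = 1 iff 3 = 2
not γ = not 1 = 3
β iff not γ = 3 iff 3 = 4
(γ iff β) implies (β iff not γ) = 2 implies 4 = 4
not ((γ iff β) implies (β iff not γ)) = not 4 = 0
(((β implies α) implies β) and (β and β)) implies not ((γ iff β) implies (β iff not γ)) = 3 implies 0 = 1
not α = not 1 = 3
not β = not 3 = 1
not α and not β = 3 and 1 = 1
not (not α and not β) = not 1 = 3
not not (not α and not β) = not 3 = 1
γ implies β = 1 implies 3 = 4
(γ implies β) iff β = 4 iff 3 = 3
γ and γ = 1 and 1 = 1
not (γ and γ) = not 1 = 3
not not (γ and γ) = not 3 = 1
((γ implies β) iff β) iff not not (γ and γ) = 3 iff 1 = 2
not not (not α and not β) and (((γ implies β) iff β) iff not not (γ and γ)) = 1 and 2 = 1
((((β implies α) implies β) and (β and β)) implies not ((γ iff β) implies (β iff not γ))) and (not not (not α and not β) and (((γ implies β) iff β) iff not not (γ and γ))) = 1 and 1 = 1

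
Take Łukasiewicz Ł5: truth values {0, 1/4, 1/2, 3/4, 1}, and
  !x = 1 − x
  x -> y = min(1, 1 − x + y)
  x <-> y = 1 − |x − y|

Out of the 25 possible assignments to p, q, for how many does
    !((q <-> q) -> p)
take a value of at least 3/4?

value 1: 5 assignments (counts)
value 3/4: 5 assignments (counts)
value 1/2: 5 assignments
value 1/4: 5 assignments
value 0: 5 assignments
So 10 of the 25 assignments meet the threshold.

10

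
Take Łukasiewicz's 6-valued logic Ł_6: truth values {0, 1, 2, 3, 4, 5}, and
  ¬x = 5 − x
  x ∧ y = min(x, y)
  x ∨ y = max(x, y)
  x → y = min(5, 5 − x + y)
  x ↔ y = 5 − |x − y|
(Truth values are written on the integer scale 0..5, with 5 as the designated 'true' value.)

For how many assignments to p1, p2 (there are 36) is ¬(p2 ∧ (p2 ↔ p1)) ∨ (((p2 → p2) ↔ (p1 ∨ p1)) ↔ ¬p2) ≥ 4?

23

value 5: 11 assignments (counts)
value 4: 12 assignments (counts)
value 3: 7 assignments
value 2: 3 assignments
value 1: 2 assignments
value 0: 1 assignment
So 23 of the 36 assignments meet the threshold.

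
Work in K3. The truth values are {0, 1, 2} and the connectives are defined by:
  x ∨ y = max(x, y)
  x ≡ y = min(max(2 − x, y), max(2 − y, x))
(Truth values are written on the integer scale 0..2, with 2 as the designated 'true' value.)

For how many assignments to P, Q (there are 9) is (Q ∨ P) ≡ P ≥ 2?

P = 0, Q = 0 ↦ 2  ≥
P = 0, Q = 1 ↦ 1  <
P = 0, Q = 2 ↦ 0  <
P = 1, Q = 0 ↦ 1  <
P = 1, Q = 1 ↦ 1  <
P = 1, Q = 2 ↦ 1  <
P = 2, Q = 0 ↦ 2  ≥
P = 2, Q = 1 ↦ 2  ≥
P = 2, Q = 2 ↦ 2  ≥
So 4 of the 9 assignments meet the threshold.

4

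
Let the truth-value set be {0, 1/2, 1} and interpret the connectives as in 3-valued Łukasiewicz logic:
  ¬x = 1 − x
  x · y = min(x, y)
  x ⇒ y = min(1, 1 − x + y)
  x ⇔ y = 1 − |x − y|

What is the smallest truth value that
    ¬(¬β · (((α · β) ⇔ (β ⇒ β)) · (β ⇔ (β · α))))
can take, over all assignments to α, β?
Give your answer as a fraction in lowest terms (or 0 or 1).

1/2

Take α = 1/2, β = 1/2:
¬β = ¬1/2 = 1/2
α · β = 1/2 · 1/2 = 1/2
β ⇒ β = 1/2 ⇒ 1/2 = 1
(α · β) ⇔ (β ⇒ β) = 1/2 ⇔ 1 = 1/2
β · α = 1/2 · 1/2 = 1/2
β ⇔ (β · α) = 1/2 ⇔ 1/2 = 1
((α · β) ⇔ (β ⇒ β)) · (β ⇔ (β · α)) = 1/2 · 1 = 1/2
¬β · (((α · β) ⇔ (β ⇒ β)) · (β ⇔ (β · α))) = 1/2 · 1/2 = 1/2
¬(¬β · (((α · β) ⇔ (β ⇒ β)) · (β ⇔ (β · α)))) = ¬1/2 = 1/2
No assignment yields a value below 1/2, so this is the minimum.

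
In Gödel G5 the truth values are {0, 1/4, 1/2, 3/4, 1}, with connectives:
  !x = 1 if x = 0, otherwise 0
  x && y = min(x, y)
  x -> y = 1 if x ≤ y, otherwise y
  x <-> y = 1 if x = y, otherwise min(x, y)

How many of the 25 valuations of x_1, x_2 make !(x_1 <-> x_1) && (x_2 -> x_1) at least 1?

value 0: 25 assignments
So 0 of the 25 assignments meet the threshold.

0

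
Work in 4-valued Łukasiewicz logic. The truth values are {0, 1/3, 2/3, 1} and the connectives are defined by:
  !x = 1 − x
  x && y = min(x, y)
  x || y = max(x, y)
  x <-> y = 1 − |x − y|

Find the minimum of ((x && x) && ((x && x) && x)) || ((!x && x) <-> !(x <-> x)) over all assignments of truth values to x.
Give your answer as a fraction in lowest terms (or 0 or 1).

2/3

Take x = 1/3:
x && x = 1/3 && 1/3 = 1/3
x && x = 1/3 && 1/3 = 1/3
(x && x) && x = 1/3 && 1/3 = 1/3
(x && x) && ((x && x) && x) = 1/3 && 1/3 = 1/3
!x = !1/3 = 2/3
!x && x = 2/3 && 1/3 = 1/3
x <-> x = 1/3 <-> 1/3 = 1
!(x <-> x) = !1 = 0
(!x && x) <-> !(x <-> x) = 1/3 <-> 0 = 2/3
((x && x) && ((x && x) && x)) || ((!x && x) <-> !(x <-> x)) = 1/3 || 2/3 = 2/3
No assignment yields a value below 2/3, so this is the minimum.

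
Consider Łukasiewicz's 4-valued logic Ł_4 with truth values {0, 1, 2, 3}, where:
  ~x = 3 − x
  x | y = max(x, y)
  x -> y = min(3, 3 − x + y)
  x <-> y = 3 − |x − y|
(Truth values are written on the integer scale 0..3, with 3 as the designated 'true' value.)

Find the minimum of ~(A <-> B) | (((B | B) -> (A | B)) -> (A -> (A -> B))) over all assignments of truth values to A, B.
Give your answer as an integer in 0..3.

2

Take A = 2, B = 0:
A <-> B = 2 <-> 0 = 1
~(A <-> B) = ~1 = 2
B | B = 0 | 0 = 0
A | B = 2 | 0 = 2
(B | B) -> (A | B) = 0 -> 2 = 3
A -> B = 2 -> 0 = 1
A -> (A -> B) = 2 -> 1 = 2
((B | B) -> (A | B)) -> (A -> (A -> B)) = 3 -> 2 = 2
~(A <-> B) | (((B | B) -> (A | B)) -> (A -> (A -> B))) = 2 | 2 = 2
No assignment yields a value below 2, so this is the minimum.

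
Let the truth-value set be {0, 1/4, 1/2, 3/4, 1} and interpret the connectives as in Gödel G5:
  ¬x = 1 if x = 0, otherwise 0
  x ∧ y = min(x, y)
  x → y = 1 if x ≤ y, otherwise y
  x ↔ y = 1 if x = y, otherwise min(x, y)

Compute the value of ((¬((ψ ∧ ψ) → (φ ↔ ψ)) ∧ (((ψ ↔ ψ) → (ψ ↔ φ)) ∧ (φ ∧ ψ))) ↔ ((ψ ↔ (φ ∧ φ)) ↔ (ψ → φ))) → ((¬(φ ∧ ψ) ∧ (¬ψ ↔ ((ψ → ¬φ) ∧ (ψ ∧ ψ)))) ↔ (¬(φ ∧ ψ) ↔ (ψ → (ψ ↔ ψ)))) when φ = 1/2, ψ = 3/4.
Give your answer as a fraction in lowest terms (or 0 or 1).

1

ψ ∧ ψ = 3/4 ∧ 3/4 = 3/4
φ ↔ ψ = 1/2 ↔ 3/4 = 1/2
(ψ ∧ ψ) → (φ ↔ ψ) = 3/4 → 1/2 = 1/2
¬((ψ ∧ ψ) → (φ ↔ ψ)) = ¬1/2 = 0
ψ ↔ ψ = 3/4 ↔ 3/4 = 1
ψ ↔ φ = 3/4 ↔ 1/2 = 1/2
(ψ ↔ ψ) → (ψ ↔ φ) = 1 → 1/2 = 1/2
φ ∧ ψ = 1/2 ∧ 3/4 = 1/2
((ψ ↔ ψ) → (ψ ↔ φ)) ∧ (φ ∧ ψ) = 1/2 ∧ 1/2 = 1/2
¬((ψ ∧ ψ) → (φ ↔ ψ)) ∧ (((ψ ↔ ψ) → (ψ ↔ φ)) ∧ (φ ∧ ψ)) = 0 ∧ 1/2 = 0
φ ∧ φ = 1/2 ∧ 1/2 = 1/2
ψ ↔ (φ ∧ φ) = 3/4 ↔ 1/2 = 1/2
ψ → φ = 3/4 → 1/2 = 1/2
(ψ ↔ (φ ∧ φ)) ↔ (ψ → φ) = 1/2 ↔ 1/2 = 1
(¬((ψ ∧ ψ) → (φ ↔ ψ)) ∧ (((ψ ↔ ψ) → (ψ ↔ φ)) ∧ (φ ∧ ψ))) ↔ ((ψ ↔ (φ ∧ φ)) ↔ (ψ → φ)) = 0 ↔ 1 = 0
φ ∧ ψ = 1/2 ∧ 3/4 = 1/2
¬(φ ∧ ψ) = ¬1/2 = 0
¬ψ = ¬3/4 = 0
¬φ = ¬1/2 = 0
ψ → ¬φ = 3/4 → 0 = 0
ψ ∧ ψ = 3/4 ∧ 3/4 = 3/4
(ψ → ¬φ) ∧ (ψ ∧ ψ) = 0 ∧ 3/4 = 0
¬ψ ↔ ((ψ → ¬φ) ∧ (ψ ∧ ψ)) = 0 ↔ 0 = 1
¬(φ ∧ ψ) ∧ (¬ψ ↔ ((ψ → ¬φ) ∧ (ψ ∧ ψ))) = 0 ∧ 1 = 0
φ ∧ ψ = 1/2 ∧ 3/4 = 1/2
¬(φ ∧ ψ) = ¬1/2 = 0
ψ ↔ ψ = 3/4 ↔ 3/4 = 1
ψ → (ψ ↔ ψ) = 3/4 → 1 = 1
¬(φ ∧ ψ) ↔ (ψ → (ψ ↔ ψ)) = 0 ↔ 1 = 0
(¬(φ ∧ ψ) ∧ (¬ψ ↔ ((ψ → ¬φ) ∧ (ψ ∧ ψ)))) ↔ (¬(φ ∧ ψ) ↔ (ψ → (ψ ↔ ψ))) = 0 ↔ 0 = 1
((¬((ψ ∧ ψ) → (φ ↔ ψ)) ∧ (((ψ ↔ ψ) → (ψ ↔ φ)) ∧ (φ ∧ ψ))) ↔ ((ψ ↔ (φ ∧ φ)) ↔ (ψ → φ))) → ((¬(φ ∧ ψ) ∧ (¬ψ ↔ ((ψ → ¬φ) ∧ (ψ ∧ ψ)))) ↔ (¬(φ ∧ ψ) ↔ (ψ → (ψ ↔ ψ)))) = 0 → 1 = 1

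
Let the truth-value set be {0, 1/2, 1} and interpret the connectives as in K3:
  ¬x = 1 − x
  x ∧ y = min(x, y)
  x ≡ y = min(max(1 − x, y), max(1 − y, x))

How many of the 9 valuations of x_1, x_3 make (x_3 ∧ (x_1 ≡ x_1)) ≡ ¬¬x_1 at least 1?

x_1 = 0, x_3 = 0 ↦ 1  ≥
x_1 = 0, x_3 = 1/2 ↦ 1/2  <
x_1 = 0, x_3 = 1 ↦ 0  <
x_1 = 1/2, x_3 = 0 ↦ 1/2  <
x_1 = 1/2, x_3 = 1/2 ↦ 1/2  <
x_1 = 1/2, x_3 = 1 ↦ 1/2  <
x_1 = 1, x_3 = 0 ↦ 0  <
x_1 = 1, x_3 = 1/2 ↦ 1/2  <
x_1 = 1, x_3 = 1 ↦ 1  ≥
So 2 of the 9 assignments meet the threshold.

2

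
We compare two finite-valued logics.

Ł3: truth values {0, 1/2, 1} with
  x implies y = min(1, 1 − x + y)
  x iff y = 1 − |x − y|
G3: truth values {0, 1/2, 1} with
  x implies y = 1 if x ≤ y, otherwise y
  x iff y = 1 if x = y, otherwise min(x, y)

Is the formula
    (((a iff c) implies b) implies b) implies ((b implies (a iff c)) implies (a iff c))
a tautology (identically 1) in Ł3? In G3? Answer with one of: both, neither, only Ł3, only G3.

In Ł3: every assignment gives 1 — tautology.
In G3: at a = 1/2, b = 0, c = 1 the value is 1/2 — not a tautology.

only Ł3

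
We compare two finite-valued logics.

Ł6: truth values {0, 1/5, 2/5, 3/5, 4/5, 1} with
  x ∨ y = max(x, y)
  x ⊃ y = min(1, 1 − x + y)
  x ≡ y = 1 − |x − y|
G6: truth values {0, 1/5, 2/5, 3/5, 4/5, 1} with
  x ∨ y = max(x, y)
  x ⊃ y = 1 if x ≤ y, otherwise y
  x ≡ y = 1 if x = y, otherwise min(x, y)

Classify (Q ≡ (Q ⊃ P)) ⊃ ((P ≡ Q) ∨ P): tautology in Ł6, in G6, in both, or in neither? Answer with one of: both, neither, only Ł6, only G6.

In Ł6: at P = 0, Q = 2/5 the value is 4/5 — not a tautology.
In G6: every assignment gives 1 — tautology.

only G6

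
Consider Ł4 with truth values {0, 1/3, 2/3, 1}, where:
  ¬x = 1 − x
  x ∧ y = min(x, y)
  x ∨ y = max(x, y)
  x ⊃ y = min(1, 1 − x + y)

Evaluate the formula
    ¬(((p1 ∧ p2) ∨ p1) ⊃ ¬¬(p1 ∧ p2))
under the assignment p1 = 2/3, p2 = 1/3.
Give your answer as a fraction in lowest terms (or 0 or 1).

1/3

p1 ∧ p2 = 2/3 ∧ 1/3 = 1/3
(p1 ∧ p2) ∨ p1 = 1/3 ∨ 2/3 = 2/3
p1 ∧ p2 = 2/3 ∧ 1/3 = 1/3
¬(p1 ∧ p2) = ¬1/3 = 2/3
¬¬(p1 ∧ p2) = ¬2/3 = 1/3
((p1 ∧ p2) ∨ p1) ⊃ ¬¬(p1 ∧ p2) = 2/3 ⊃ 1/3 = 2/3
¬(((p1 ∧ p2) ∨ p1) ⊃ ¬¬(p1 ∧ p2)) = ¬2/3 = 1/3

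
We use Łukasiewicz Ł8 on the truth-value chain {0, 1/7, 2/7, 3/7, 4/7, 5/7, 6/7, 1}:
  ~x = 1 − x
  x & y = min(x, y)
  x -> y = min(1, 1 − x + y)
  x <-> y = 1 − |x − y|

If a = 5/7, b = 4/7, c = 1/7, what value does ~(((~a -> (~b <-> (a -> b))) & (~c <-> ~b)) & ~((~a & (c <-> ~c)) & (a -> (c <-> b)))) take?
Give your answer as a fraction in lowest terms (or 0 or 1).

3/7

~a = ~5/7 = 2/7
~b = ~4/7 = 3/7
a -> b = 5/7 -> 4/7 = 6/7
~b <-> (a -> b) = 3/7 <-> 6/7 = 4/7
~a -> (~b <-> (a -> b)) = 2/7 -> 4/7 = 1
~c = ~1/7 = 6/7
~b = ~4/7 = 3/7
~c <-> ~b = 6/7 <-> 3/7 = 4/7
(~a -> (~b <-> (a -> b))) & (~c <-> ~b) = 1 & 4/7 = 4/7
~a = ~5/7 = 2/7
~c = ~1/7 = 6/7
c <-> ~c = 1/7 <-> 6/7 = 2/7
~a & (c <-> ~c) = 2/7 & 2/7 = 2/7
c <-> b = 1/7 <-> 4/7 = 4/7
a -> (c <-> b) = 5/7 -> 4/7 = 6/7
(~a & (c <-> ~c)) & (a -> (c <-> b)) = 2/7 & 6/7 = 2/7
~((~a & (c <-> ~c)) & (a -> (c <-> b))) = ~2/7 = 5/7
((~a -> (~b <-> (a -> b))) & (~c <-> ~b)) & ~((~a & (c <-> ~c)) & (a -> (c <-> b))) = 4/7 & 5/7 = 4/7
~(((~a -> (~b <-> (a -> b))) & (~c <-> ~b)) & ~((~a & (c <-> ~c)) & (a -> (c <-> b)))) = ~4/7 = 3/7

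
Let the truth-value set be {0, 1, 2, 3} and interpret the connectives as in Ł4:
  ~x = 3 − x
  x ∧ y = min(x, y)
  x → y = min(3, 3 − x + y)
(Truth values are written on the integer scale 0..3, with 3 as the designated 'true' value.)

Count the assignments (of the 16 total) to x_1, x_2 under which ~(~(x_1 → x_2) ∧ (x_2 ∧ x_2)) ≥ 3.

x_1 = 0, x_2 = 0 ↦ 3  ≥
x_1 = 0, x_2 = 1 ↦ 3  ≥
x_1 = 0, x_2 = 2 ↦ 3  ≥
x_1 = 0, x_2 = 3 ↦ 3  ≥
x_1 = 1, x_2 = 0 ↦ 3  ≥
x_1 = 1, x_2 = 1 ↦ 3  ≥
x_1 = 1, x_2 = 2 ↦ 3  ≥
x_1 = 1, x_2 = 3 ↦ 3  ≥
x_1 = 2, x_2 = 0 ↦ 3  ≥
x_1 = 2, x_2 = 1 ↦ 2  <
x_1 = 2, x_2 = 2 ↦ 3  ≥
x_1 = 2, x_2 = 3 ↦ 3  ≥
x_1 = 3, x_2 = 0 ↦ 3  ≥
x_1 = 3, x_2 = 1 ↦ 2  <
x_1 = 3, x_2 = 2 ↦ 2  <
x_1 = 3, x_2 = 3 ↦ 3  ≥
So 13 of the 16 assignments meet the threshold.

13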